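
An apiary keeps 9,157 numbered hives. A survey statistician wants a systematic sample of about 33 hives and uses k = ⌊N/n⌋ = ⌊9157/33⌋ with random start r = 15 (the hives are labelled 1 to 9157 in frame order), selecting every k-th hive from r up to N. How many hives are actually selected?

34

k = ⌊9157/33⌋ = 277
Achieved size = ⌊(9157 − 15)/277⌋ + 1 = ⌊9142/277⌋ + 1 = 33 + 1 = 34
(last selection: 15 + 33×277 = 9156 ≤ 9157; next would be 9433 > 9157)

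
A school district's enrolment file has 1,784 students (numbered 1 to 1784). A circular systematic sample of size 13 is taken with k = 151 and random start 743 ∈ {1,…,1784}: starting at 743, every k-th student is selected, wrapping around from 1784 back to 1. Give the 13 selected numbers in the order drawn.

Selection 1: 743
Selection 2: 743 + 151 = 894
Selection 3: 894 + 151 = 1045
Selection 4: 1045 + 151 = 1196
Selection 5: 1196 + 151 = 1347
Selection 6: 1347 + 151 = 1498
Selection 7: 1498 + 151 = 1649
Selection 8: 1649 + 151 = 1800 → 1800 − 1784 = 16
Selection 9: 16 + 151 = 167
Selection 10: 167 + 151 = 318
Selection 11: 318 + 151 = 469
Selection 12: 469 + 151 = 620
Selection 13: 620 + 151 = 771

743, 894, 1045, 1196, 1347, 1498, 1649, 16, 167, 318, 469, 620, 771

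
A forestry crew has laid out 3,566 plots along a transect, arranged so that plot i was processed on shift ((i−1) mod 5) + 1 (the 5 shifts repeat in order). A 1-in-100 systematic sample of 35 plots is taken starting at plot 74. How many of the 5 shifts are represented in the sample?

1

Consecutive selections differ by k = 100, so their shift numbers differ by 100 mod 5 = 0.
gcd(100, 5) = 5, so the sample visits 5/5 = 1 distinct residues mod 5.
Start 74 is shift 4; the shifts hit are 4.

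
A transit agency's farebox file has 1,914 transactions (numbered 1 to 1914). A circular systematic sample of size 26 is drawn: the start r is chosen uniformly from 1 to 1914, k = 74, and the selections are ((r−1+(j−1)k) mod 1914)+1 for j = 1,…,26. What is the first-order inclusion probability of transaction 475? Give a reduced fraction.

For each position j, as r ranges over 1…1914 the j-th selection hits every transaction exactly once, so transaction 475 is selected for exactly 26 of the 1914 starts.
Inclusion probability = 26/1914 = 13/957.

13/957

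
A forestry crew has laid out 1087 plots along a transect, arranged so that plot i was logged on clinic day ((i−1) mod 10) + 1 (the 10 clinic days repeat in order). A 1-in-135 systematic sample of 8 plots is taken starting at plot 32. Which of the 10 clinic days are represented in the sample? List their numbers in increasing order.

Consecutive selections differ by k = 135, so their clinic day numbers differ by 135 mod 10 = 5.
gcd(135, 10) = 5, so the sample visits 10/5 = 2 distinct residues mod 10.
Start 32 is clinic day 2; the clinic days hit are 2, 7.

2, 7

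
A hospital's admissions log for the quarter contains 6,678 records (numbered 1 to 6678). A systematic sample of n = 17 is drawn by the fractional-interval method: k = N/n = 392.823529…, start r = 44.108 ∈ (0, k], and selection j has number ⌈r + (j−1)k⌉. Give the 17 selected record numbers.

45, 437, 830, 1223, 1616, 2009, 2402, 2794, 3187, 3580, 3973, 4366, 4758, 5151, 5544, 5937, 6330

j=1: r + 0k = 44.108 → ⌈·⌉ = 45
j=2: r + 1k = 436.931529… → ⌈·⌉ = 437
j=3: r + 2k = 829.755058… → ⌈·⌉ = 830
j=4: r + 3k = 1222.578588… → ⌈·⌉ = 1223
j=5: r + 4k = 1615.402117… → ⌈·⌉ = 1616
j=6: r + 5k = 2008.225647… → ⌈·⌉ = 2009
j=7: r + 6k = 2401.049176… → ⌈·⌉ = 2402
j=8: r + 7k = 2793.872705… → ⌈·⌉ = 2794
j=9: r + 8k = 3186.696235… → ⌈·⌉ = 3187
j=10: r + 9k = 3579.519764… → ⌈·⌉ = 3580
j=11: r + 10k = 3972.343294… → ⌈·⌉ = 3973
j=12: r + 11k = 4365.166823… → ⌈·⌉ = 4366
j=13: r + 12k = 4757.990352… → ⌈·⌉ = 4758
j=14: r + 13k = 5150.813882… → ⌈·⌉ = 5151
j=15: r + 14k = 5543.637411… → ⌈·⌉ = 5544
j=16: r + 15k = 5936.460941… → ⌈·⌉ = 5937
j=17: r + 16k = 6329.284470… → ⌈·⌉ = 6330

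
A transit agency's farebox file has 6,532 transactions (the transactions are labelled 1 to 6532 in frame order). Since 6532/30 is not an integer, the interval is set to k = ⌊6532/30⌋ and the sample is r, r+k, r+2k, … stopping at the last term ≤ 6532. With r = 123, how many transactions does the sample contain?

30

k = ⌊6532/30⌋ = 217
Achieved size = ⌊(6532 − 123)/217⌋ + 1 = ⌊6409/217⌋ + 1 = 29 + 1 = 30
(last selection: 123 + 29×217 = 6416 ≤ 6532; next would be 6633 > 6532)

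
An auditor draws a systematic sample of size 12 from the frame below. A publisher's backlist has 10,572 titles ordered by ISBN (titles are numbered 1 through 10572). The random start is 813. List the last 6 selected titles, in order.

k = N/n = 10572/12 = 881
7th selection = 813 + 6×881 = 6099
8th: 6099 + 881 = 6980
9th: 6980 + 881 = 7861
10th: 7861 + 881 = 8742
11th: 8742 + 881 = 9623
12th: 9623 + 881 = 10504

6099, 6980, 7861, 8742, 9623, 10504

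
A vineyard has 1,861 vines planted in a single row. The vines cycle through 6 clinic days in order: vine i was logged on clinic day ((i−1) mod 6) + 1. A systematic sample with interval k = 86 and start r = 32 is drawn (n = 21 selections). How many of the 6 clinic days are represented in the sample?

Consecutive selections differ by k = 86, so their clinic day numbers differ by 86 mod 6 = 2.
gcd(86, 6) = 2, so the sample visits 6/2 = 3 distinct residues mod 6.
Start 32 is clinic day 2; the clinic days hit are 2, 4, 6.

3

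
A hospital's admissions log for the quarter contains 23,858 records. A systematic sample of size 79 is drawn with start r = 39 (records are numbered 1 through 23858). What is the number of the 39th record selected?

11515

k = 23858/79 = 302
39th selection = r + (39−1)·k = 39 + 38×302 = 39 + 11476 = 11515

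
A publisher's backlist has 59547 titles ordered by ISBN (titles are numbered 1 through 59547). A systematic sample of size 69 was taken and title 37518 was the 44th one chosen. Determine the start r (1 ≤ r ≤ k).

409

k = 59547/69 = 863
r = 37518 − (44−1)×863 = 37518 − 37109 = 409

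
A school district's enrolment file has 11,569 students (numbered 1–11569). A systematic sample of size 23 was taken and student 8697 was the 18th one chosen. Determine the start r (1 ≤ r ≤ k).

146

k = 11569/23 = 503
r = 8697 − (18−1)×503 = 8697 − 8551 = 146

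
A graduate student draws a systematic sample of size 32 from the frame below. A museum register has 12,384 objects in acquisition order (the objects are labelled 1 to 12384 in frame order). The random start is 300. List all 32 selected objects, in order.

300, 687, 1074, 1461, 1848, 2235, 2622, 3009, 3396, 3783, 4170, 4557, 4944, 5331, 5718, 6105, 6492, 6879, 7266, 7653, 8040, 8427, 8814, 9201, 9588, 9975, 10362, 10749, 11136, 11523, 11910, 12297

k = N/n = 12384/32 = 387
object 1: 300
object 2: 300 + 387 = 687
object 3: 687 + 387 = 1074
object 4: 1074 + 387 = 1461
object 5: 1461 + 387 = 1848
object 6: 1848 + 387 = 2235
object 7: 2235 + 387 = 2622
object 8: 2622 + 387 = 3009
object 9: 3009 + 387 = 3396
object 10: 3396 + 387 = 3783
object 11: 3783 + 387 = 4170
object 12: 4170 + 387 = 4557
object 13: 4557 + 387 = 4944
object 14: 4944 + 387 = 5331
object 15: 5331 + 387 = 5718
object 16: 5718 + 387 = 6105
object 17: 6105 + 387 = 6492
object 18: 6492 + 387 = 6879
object 19: 6879 + 387 = 7266
object 20: 7266 + 387 = 7653
object 21: 7653 + 387 = 8040
object 22: 8040 + 387 = 8427
object 23: 8427 + 387 = 8814
object 24: 8814 + 387 = 9201
object 25: 9201 + 387 = 9588
object 26: 9588 + 387 = 9975
object 27: 9975 + 387 = 10362
object 28: 10362 + 387 = 10749
object 29: 10749 + 387 = 11136
object 30: 11136 + 387 = 11523
object 31: 11523 + 387 = 11910
object 32: 11910 + 387 = 12297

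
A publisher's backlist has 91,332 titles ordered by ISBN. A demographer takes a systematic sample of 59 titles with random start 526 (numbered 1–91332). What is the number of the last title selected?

90310

k = 91332/59 = 1548
59th selection = r + (59−1)·k = 526 + 58×1548 = 526 + 89784 = 90310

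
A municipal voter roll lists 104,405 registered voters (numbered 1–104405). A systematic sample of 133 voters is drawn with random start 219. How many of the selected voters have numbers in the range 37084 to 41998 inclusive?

7

k = 104405/133 = 785
First selection ≥ 37084: 219 + ⌈(37084−219)/785⌉·785 = 219 + 47×785 = 37114
Last selection ≤ 41998: 219 + ⌊(41998−219)/785⌋·785 = 219 + 53×785 = 41824
Count = 53 − 47 + 1 = 7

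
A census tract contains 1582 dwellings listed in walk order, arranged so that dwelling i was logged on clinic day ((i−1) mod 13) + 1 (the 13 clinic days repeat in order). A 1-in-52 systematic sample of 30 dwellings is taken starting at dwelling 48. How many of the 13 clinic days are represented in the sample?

Consecutive selections differ by k = 52, so their clinic day numbers differ by 52 mod 13 = 0.
gcd(52, 13) = 13, so the sample visits 13/13 = 1 distinct residues mod 13.
Start 48 is clinic day 9; the clinic days hit are 9.

1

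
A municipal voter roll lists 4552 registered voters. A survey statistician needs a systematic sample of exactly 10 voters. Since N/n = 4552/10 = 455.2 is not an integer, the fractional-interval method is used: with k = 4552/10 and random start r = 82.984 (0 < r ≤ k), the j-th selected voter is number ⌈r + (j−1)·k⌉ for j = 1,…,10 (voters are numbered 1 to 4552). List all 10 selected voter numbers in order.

j=1: r + 0k = 82.984 → ⌈·⌉ = 83
j=2: r + 1k = 538.184 → ⌈·⌉ = 539
j=3: r + 2k = 993.384 → ⌈·⌉ = 994
j=4: r + 3k = 1448.584 → ⌈·⌉ = 1449
j=5: r + 4k = 1903.784 → ⌈·⌉ = 1904
j=6: r + 5k = 2358.984 → ⌈·⌉ = 2359
j=7: r + 6k = 2814.184 → ⌈·⌉ = 2815
j=8: r + 7k = 3269.384 → ⌈·⌉ = 3270
j=9: r + 8k = 3724.584 → ⌈·⌉ = 3725
j=10: r + 9k = 4179.784 → ⌈·⌉ = 4180

83, 539, 994, 1449, 1904, 2359, 2815, 3270, 3725, 4180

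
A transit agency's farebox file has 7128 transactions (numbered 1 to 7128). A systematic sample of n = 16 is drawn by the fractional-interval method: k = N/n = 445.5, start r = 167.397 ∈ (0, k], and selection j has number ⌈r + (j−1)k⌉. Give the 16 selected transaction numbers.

j=1: r + 0k = 167.397 → ⌈·⌉ = 168
j=2: r + 1k = 612.897 → ⌈·⌉ = 613
j=3: r + 2k = 1058.397 → ⌈·⌉ = 1059
j=4: r + 3k = 1503.897 → ⌈·⌉ = 1504
j=5: r + 4k = 1949.397 → ⌈·⌉ = 1950
j=6: r + 5k = 2394.897 → ⌈·⌉ = 2395
j=7: r + 6k = 2840.397 → ⌈·⌉ = 2841
j=8: r + 7k = 3285.897 → ⌈·⌉ = 3286
j=9: r + 8k = 3731.397 → ⌈·⌉ = 3732
j=10: r + 9k = 4176.897 → ⌈·⌉ = 4177
j=11: r + 10k = 4622.397 → ⌈·⌉ = 4623
j=12: r + 11k = 5067.897 → ⌈·⌉ = 5068
j=13: r + 12k = 5513.397 → ⌈·⌉ = 5514
j=14: r + 13k = 5958.897 → ⌈·⌉ = 5959
j=15: r + 14k = 6404.397 → ⌈·⌉ = 6405
j=16: r + 15k = 6849.897 → ⌈·⌉ = 6850

168, 613, 1059, 1504, 1950, 2395, 2841, 3286, 3732, 4177, 4623, 5068, 5514, 5959, 6405, 6850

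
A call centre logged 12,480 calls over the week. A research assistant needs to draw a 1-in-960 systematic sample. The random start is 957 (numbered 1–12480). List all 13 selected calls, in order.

call 1: 957
call 2: 957 + 960 = 1917
call 3: 1917 + 960 = 2877
call 4: 2877 + 960 = 3837
call 5: 3837 + 960 = 4797
call 6: 4797 + 960 = 5757
call 7: 5757 + 960 = 6717
call 8: 6717 + 960 = 7677
call 9: 7677 + 960 = 8637
call 10: 8637 + 960 = 9597
call 11: 9597 + 960 = 10557
call 12: 10557 + 960 = 11517
call 13: 11517 + 960 = 12477

957, 1917, 2877, 3837, 4797, 5757, 6717, 7677, 8637, 9597, 10557, 11517, 12477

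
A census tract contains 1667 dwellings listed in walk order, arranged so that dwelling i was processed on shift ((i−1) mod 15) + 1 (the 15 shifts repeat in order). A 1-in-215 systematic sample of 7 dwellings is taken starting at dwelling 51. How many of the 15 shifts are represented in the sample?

3

Consecutive selections differ by k = 215, so their shift numbers differ by 215 mod 15 = 5.
gcd(215, 15) = 5, so the sample visits 15/5 = 3 distinct residues mod 15.
Start 51 is shift 6; the shifts hit are 1, 6, 11.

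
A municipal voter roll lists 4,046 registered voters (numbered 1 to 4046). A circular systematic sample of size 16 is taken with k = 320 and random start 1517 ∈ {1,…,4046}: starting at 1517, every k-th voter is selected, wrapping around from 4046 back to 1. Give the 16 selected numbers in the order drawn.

1517, 1837, 2157, 2477, 2797, 3117, 3437, 3757, 31, 351, 671, 991, 1311, 1631, 1951, 2271

Selection 1: 1517
Selection 2: 1517 + 320 = 1837
Selection 3: 1837 + 320 = 2157
Selection 4: 2157 + 320 = 2477
Selection 5: 2477 + 320 = 2797
Selection 6: 2797 + 320 = 3117
Selection 7: 3117 + 320 = 3437
Selection 8: 3437 + 320 = 3757
Selection 9: 3757 + 320 = 4077 → 4077 − 4046 = 31
Selection 10: 31 + 320 = 351
Selection 11: 351 + 320 = 671
Selection 12: 671 + 320 = 991
Selection 13: 991 + 320 = 1311
Selection 14: 1311 + 320 = 1631
Selection 15: 1631 + 320 = 1951
Selection 16: 1951 + 320 = 2271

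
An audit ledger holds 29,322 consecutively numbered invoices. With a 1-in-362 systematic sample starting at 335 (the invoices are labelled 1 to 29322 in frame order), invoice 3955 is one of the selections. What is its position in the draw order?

11

k = 362
position = (3955 − 335)/362 + 1 = 3620/362 + 1 = 10 + 1 = 11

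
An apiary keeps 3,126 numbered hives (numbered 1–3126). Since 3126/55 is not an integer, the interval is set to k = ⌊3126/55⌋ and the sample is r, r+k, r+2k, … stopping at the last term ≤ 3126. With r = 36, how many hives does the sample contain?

56

k = ⌊3126/55⌋ = 56
Achieved size = ⌊(3126 − 36)/56⌋ + 1 = ⌊3090/56⌋ + 1 = 55 + 1 = 56
(last selection: 36 + 55×56 = 3116 ≤ 3126; next would be 3172 > 3126)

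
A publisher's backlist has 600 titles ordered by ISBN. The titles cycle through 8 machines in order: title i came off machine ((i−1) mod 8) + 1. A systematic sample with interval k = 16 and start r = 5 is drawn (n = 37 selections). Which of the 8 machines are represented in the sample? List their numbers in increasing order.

5

Consecutive selections differ by k = 16, so their machine numbers differ by 16 mod 8 = 0.
gcd(16, 8) = 8, so the sample visits 8/8 = 1 distinct residues mod 8.
Start 5 is machine 5; the machines hit are 5.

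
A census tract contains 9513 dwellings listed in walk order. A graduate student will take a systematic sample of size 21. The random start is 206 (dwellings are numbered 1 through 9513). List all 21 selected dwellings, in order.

k = N/n = 9513/21 = 453
dwelling 1: 206
dwelling 2: 206 + 453 = 659
dwelling 3: 659 + 453 = 1112
dwelling 4: 1112 + 453 = 1565
dwelling 5: 1565 + 453 = 2018
dwelling 6: 2018 + 453 = 2471
dwelling 7: 2471 + 453 = 2924
dwelling 8: 2924 + 453 = 3377
dwelling 9: 3377 + 453 = 3830
dwelling 10: 3830 + 453 = 4283
dwelling 11: 4283 + 453 = 4736
dwelling 12: 4736 + 453 = 5189
dwelling 13: 5189 + 453 = 5642
dwelling 14: 5642 + 453 = 6095
dwelling 15: 6095 + 453 = 6548
dwelling 16: 6548 + 453 = 7001
dwelling 17: 7001 + 453 = 7454
dwelling 18: 7454 + 453 = 7907
dwelling 19: 7907 + 453 = 8360
dwelling 20: 8360 + 453 = 8813
dwelling 21: 8813 + 453 = 9266

206, 659, 1112, 1565, 2018, 2471, 2924, 3377, 3830, 4283, 4736, 5189, 5642, 6095, 6548, 7001, 7454, 7907, 8360, 8813, 9266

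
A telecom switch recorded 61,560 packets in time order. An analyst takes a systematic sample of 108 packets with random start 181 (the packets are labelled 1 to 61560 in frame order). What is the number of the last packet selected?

k = 61560/108 = 570
108th selection = r + (108−1)·k = 181 + 107×570 = 181 + 60990 = 61171

61171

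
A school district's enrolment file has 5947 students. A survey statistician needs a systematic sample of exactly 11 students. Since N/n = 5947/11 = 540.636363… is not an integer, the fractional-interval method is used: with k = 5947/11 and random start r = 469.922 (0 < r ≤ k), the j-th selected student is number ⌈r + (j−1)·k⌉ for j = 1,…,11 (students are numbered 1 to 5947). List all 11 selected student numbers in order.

470, 1011, 1552, 2092, 2633, 3174, 3714, 4255, 4796, 5336, 5877

j=1: r + 0k = 469.922 → ⌈·⌉ = 470
j=2: r + 1k = 1010.558363… → ⌈·⌉ = 1011
j=3: r + 2k = 1551.194727… → ⌈·⌉ = 1552
j=4: r + 3k = 2091.831090… → ⌈·⌉ = 2092
j=5: r + 4k = 2632.467454… → ⌈·⌉ = 2633
j=6: r + 5k = 3173.103818… → ⌈·⌉ = 3174
j=7: r + 6k = 3713.740181… → ⌈·⌉ = 3714
j=8: r + 7k = 4254.376545… → ⌈·⌉ = 4255
j=9: r + 8k = 4795.012909… → ⌈·⌉ = 4796
j=10: r + 9k = 5335.649272… → ⌈·⌉ = 5336
j=11: r + 10k = 5876.285636… → ⌈·⌉ = 5877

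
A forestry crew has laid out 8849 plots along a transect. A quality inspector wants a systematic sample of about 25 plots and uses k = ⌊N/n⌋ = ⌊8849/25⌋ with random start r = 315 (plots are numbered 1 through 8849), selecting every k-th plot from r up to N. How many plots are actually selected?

k = ⌊8849/25⌋ = 353
Achieved size = ⌊(8849 − 315)/353⌋ + 1 = ⌊8534/353⌋ + 1 = 24 + 1 = 25
(last selection: 315 + 24×353 = 8787 ≤ 8849; next would be 9140 > 8849)

25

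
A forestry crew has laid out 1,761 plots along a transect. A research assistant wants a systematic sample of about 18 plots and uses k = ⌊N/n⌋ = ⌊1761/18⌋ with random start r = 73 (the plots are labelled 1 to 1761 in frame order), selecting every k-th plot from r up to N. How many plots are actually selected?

18

k = ⌊1761/18⌋ = 97
Achieved size = ⌊(1761 − 73)/97⌋ + 1 = ⌊1688/97⌋ + 1 = 17 + 1 = 18
(last selection: 73 + 17×97 = 1722 ≤ 1761; next would be 1819 > 1761)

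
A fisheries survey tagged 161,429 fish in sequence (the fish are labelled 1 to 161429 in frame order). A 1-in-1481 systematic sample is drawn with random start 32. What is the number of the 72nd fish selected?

105183

k = 1481
72nd selection = r + (72−1)·k = 32 + 71×1481 = 32 + 105151 = 105183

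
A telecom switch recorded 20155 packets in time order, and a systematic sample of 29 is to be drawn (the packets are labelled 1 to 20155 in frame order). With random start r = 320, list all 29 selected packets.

320, 1015, 1710, 2405, 3100, 3795, 4490, 5185, 5880, 6575, 7270, 7965, 8660, 9355, 10050, 10745, 11440, 12135, 12830, 13525, 14220, 14915, 15610, 16305, 17000, 17695, 18390, 19085, 19780

k = N/n = 20155/29 = 695
packet 1: 320
packet 2: 320 + 695 = 1015
packet 3: 1015 + 695 = 1710
packet 4: 1710 + 695 = 2405
packet 5: 2405 + 695 = 3100
packet 6: 3100 + 695 = 3795
packet 7: 3795 + 695 = 4490
packet 8: 4490 + 695 = 5185
packet 9: 5185 + 695 = 5880
packet 10: 5880 + 695 = 6575
packet 11: 6575 + 695 = 7270
packet 12: 7270 + 695 = 7965
packet 13: 7965 + 695 = 8660
packet 14: 8660 + 695 = 9355
packet 15: 9355 + 695 = 10050
packet 16: 10050 + 695 = 10745
packet 17: 10745 + 695 = 11440
packet 18: 11440 + 695 = 12135
packet 19: 12135 + 695 = 12830
packet 20: 12830 + 695 = 13525
packet 21: 13525 + 695 = 14220
packet 22: 14220 + 695 = 14915
packet 23: 14915 + 695 = 15610
packet 24: 15610 + 695 = 16305
packet 25: 16305 + 695 = 17000
packet 26: 17000 + 695 = 17695
packet 27: 17695 + 695 = 18390
packet 28: 18390 + 695 = 19085
packet 29: 19085 + 695 = 19780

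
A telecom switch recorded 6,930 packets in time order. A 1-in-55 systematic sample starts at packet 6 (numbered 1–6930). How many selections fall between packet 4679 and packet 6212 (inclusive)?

k = 55
First selection ≥ 4679: 6 + ⌈(4679−6)/55⌉·55 = 6 + 85×55 = 4681
Last selection ≤ 6212: 6 + ⌊(6212−6)/55⌋·55 = 6 + 112×55 = 6166
Count = 112 − 85 + 1 = 28

28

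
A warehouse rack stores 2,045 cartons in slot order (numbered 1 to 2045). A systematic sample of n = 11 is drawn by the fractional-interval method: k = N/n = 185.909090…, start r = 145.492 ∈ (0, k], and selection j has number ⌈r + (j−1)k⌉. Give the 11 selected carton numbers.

j=1: r + 0k = 145.492 → ⌈·⌉ = 146
j=2: r + 1k = 331.401090… → ⌈·⌉ = 332
j=3: r + 2k = 517.310181… → ⌈·⌉ = 518
j=4: r + 3k = 703.219272… → ⌈·⌉ = 704
j=5: r + 4k = 889.128363… → ⌈·⌉ = 890
j=6: r + 5k = 1075.037454… → ⌈·⌉ = 1076
j=7: r + 6k = 1260.946545… → ⌈·⌉ = 1261
j=8: r + 7k = 1446.855636… → ⌈·⌉ = 1447
j=9: r + 8k = 1632.764727… → ⌈·⌉ = 1633
j=10: r + 9k = 1818.673818… → ⌈·⌉ = 1819
j=11: r + 10k = 2004.582909… → ⌈·⌉ = 2005

146, 332, 518, 704, 890, 1076, 1261, 1447, 1633, 1819, 2005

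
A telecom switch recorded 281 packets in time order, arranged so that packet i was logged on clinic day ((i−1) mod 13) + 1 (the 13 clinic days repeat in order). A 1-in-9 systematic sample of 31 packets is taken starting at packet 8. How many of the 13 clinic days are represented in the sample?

Consecutive selections differ by k = 9, so their clinic day numbers differ by 9 mod 13 = 9.
gcd(9, 13) = 1, so the sample visits 13/1 = 13 distinct residues mod 13.
Start 8 is clinic day 8; the clinic days hit are 1, 2, 3, 4, 5, 6, 7, 8, 9, 10, 11, 12, 13.

13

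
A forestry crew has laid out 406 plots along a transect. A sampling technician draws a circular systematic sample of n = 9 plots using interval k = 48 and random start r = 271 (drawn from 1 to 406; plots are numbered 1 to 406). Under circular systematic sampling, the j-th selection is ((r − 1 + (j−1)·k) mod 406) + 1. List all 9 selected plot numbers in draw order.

271, 319, 367, 9, 57, 105, 153, 201, 249

Selection 1: 271
Selection 2: 271 + 48 = 319
Selection 3: 319 + 48 = 367
Selection 4: 367 + 48 = 415 → 415 − 406 = 9
Selection 5: 9 + 48 = 57
Selection 6: 57 + 48 = 105
Selection 7: 105 + 48 = 153
Selection 8: 153 + 48 = 201
Selection 9: 201 + 48 = 249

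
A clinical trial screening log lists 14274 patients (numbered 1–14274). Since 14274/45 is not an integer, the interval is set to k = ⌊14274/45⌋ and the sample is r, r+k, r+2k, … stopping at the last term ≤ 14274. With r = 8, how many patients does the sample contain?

k = ⌊14274/45⌋ = 317
Achieved size = ⌊(14274 − 8)/317⌋ + 1 = ⌊14266/317⌋ + 1 = 45 + 1 = 46
(last selection: 8 + 45×317 = 14273 ≤ 14274; next would be 14590 > 14274)

46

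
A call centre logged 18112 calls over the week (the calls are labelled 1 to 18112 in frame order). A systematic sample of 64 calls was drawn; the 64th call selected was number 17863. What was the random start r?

34

k = 18112/64 = 283
r = 17863 − (64−1)×283 = 17863 − 17829 = 34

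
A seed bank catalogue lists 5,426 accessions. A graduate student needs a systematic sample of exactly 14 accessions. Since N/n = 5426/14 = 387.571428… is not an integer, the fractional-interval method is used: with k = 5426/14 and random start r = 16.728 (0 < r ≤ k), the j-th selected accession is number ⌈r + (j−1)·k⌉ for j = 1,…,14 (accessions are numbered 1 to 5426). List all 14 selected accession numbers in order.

j=1: r + 0k = 16.728 → ⌈·⌉ = 17
j=2: r + 1k = 404.299428… → ⌈·⌉ = 405
j=3: r + 2k = 791.870857… → ⌈·⌉ = 792
j=4: r + 3k = 1179.442285… → ⌈·⌉ = 1180
j=5: r + 4k = 1567.013714… → ⌈·⌉ = 1568
j=6: r + 5k = 1954.585142… → ⌈·⌉ = 1955
j=7: r + 6k = 2342.156571… → ⌈·⌉ = 2343
j=8: r + 7k = 2729.728 → ⌈·⌉ = 2730
j=9: r + 8k = 3117.299428… → ⌈·⌉ = 3118
j=10: r + 9k = 3504.870857… → ⌈·⌉ = 3505
j=11: r + 10k = 3892.442285… → ⌈·⌉ = 3893
j=12: r + 11k = 4280.013714… → ⌈·⌉ = 4281
j=13: r + 12k = 4667.585142… → ⌈·⌉ = 4668
j=14: r + 13k = 5055.156571… → ⌈·⌉ = 5056

17, 405, 792, 1180, 1568, 1955, 2343, 2730, 3118, 3505, 3893, 4281, 4668, 5056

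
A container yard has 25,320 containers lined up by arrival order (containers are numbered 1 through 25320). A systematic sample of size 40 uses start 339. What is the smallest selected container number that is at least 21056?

21228

k = 25320/40 = 633
Steps past start: ⌈(21056 − 339)/633⌉ = ⌈20717/633⌉ = 33
Selected container: 339 + 33×633 = 21228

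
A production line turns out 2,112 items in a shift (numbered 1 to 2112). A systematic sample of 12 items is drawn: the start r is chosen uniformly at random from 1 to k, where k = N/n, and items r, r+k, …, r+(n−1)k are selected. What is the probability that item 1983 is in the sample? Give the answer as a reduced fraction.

k = 2112/12 = 176.
Item 1983 is selected iff r ≡ 1983 (mod 176); exactly one such r in {1,…,176}.
Inclusion probability = 1/176.

1/176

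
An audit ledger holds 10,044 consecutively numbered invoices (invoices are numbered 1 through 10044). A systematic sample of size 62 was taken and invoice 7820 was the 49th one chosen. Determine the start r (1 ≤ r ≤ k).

k = 10044/62 = 162
r = 7820 − (49−1)×162 = 7820 − 7776 = 44

44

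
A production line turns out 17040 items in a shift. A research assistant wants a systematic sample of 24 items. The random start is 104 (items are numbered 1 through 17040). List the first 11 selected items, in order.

104, 814, 1524, 2234, 2944, 3654, 4364, 5074, 5784, 6494, 7204

k = N/n = 17040/24 = 710
item 1: 104
item 2: 104 + 710 = 814
item 3: 814 + 710 = 1524
item 4: 1524 + 710 = 2234
item 5: 2234 + 710 = 2944
item 6: 2944 + 710 = 3654
item 7: 3654 + 710 = 4364
item 8: 4364 + 710 = 5074
item 9: 5074 + 710 = 5784
item 10: 5784 + 710 = 6494
item 11: 6494 + 710 = 7204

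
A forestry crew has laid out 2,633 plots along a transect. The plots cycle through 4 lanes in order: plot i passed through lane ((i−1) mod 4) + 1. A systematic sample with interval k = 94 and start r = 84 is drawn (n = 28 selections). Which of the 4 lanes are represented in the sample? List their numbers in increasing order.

2, 4

Consecutive selections differ by k = 94, so their lane numbers differ by 94 mod 4 = 2.
gcd(94, 4) = 2, so the sample visits 4/2 = 2 distinct residues mod 4.
Start 84 is lane 4; the lanes hit are 2, 4.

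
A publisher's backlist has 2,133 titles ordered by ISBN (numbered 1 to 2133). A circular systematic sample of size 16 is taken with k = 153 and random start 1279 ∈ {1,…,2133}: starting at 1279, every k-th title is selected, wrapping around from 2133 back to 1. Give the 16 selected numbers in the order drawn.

Selection 1: 1279
Selection 2: 1279 + 153 = 1432
Selection 3: 1432 + 153 = 1585
Selection 4: 1585 + 153 = 1738
Selection 5: 1738 + 153 = 1891
Selection 6: 1891 + 153 = 2044
Selection 7: 2044 + 153 = 2197 → 2197 − 2133 = 64
Selection 8: 64 + 153 = 217
Selection 9: 217 + 153 = 370
Selection 10: 370 + 153 = 523
Selection 11: 523 + 153 = 676
Selection 12: 676 + 153 = 829
Selection 13: 829 + 153 = 982
Selection 14: 982 + 153 = 1135
Selection 15: 1135 + 153 = 1288
Selection 16: 1288 + 153 = 1441

1279, 1432, 1585, 1738, 1891, 2044, 64, 217, 370, 523, 676, 829, 982, 1135, 1288, 1441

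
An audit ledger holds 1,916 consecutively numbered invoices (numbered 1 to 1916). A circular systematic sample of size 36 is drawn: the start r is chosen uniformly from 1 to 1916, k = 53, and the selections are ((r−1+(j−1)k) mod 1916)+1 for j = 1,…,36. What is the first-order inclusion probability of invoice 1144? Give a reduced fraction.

For each position j, as r ranges over 1…1916 the j-th selection hits every invoice exactly once, so invoice 1144 is selected for exactly 36 of the 1916 starts.
Inclusion probability = 36/1916 = 9/479.

9/479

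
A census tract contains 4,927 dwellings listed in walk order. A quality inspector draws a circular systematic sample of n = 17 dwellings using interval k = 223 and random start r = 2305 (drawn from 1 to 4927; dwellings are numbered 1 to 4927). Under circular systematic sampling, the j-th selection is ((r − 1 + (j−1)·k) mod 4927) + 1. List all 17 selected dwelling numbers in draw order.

2305, 2528, 2751, 2974, 3197, 3420, 3643, 3866, 4089, 4312, 4535, 4758, 54, 277, 500, 723, 946

Selection 1: 2305
Selection 2: 2305 + 223 = 2528
Selection 3: 2528 + 223 = 2751
Selection 4: 2751 + 223 = 2974
Selection 5: 2974 + 223 = 3197
Selection 6: 3197 + 223 = 3420
Selection 7: 3420 + 223 = 3643
Selection 8: 3643 + 223 = 3866
Selection 9: 3866 + 223 = 4089
Selection 10: 4089 + 223 = 4312
Selection 11: 4312 + 223 = 4535
Selection 12: 4535 + 223 = 4758
Selection 13: 4758 + 223 = 4981 → 4981 − 4927 = 54
Selection 14: 54 + 223 = 277
Selection 15: 277 + 223 = 500
Selection 16: 500 + 223 = 723
Selection 17: 723 + 223 = 946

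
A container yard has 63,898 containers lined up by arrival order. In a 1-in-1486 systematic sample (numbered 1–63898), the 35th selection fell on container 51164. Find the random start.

k = 1486
r = 51164 − (35−1)×1486 = 51164 − 50524 = 640

640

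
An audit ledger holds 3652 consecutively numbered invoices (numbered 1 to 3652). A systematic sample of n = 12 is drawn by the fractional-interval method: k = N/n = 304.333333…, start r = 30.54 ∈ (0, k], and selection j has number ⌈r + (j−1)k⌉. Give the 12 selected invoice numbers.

j=1: r + 0k = 30.54 → ⌈·⌉ = 31
j=2: r + 1k = 334.873333… → ⌈·⌉ = 335
j=3: r + 2k = 639.206666… → ⌈·⌉ = 640
j=4: r + 3k = 943.54 → ⌈·⌉ = 944
j=5: r + 4k = 1247.873333… → ⌈·⌉ = 1248
j=6: r + 5k = 1552.206666… → ⌈·⌉ = 1553
j=7: r + 6k = 1856.54 → ⌈·⌉ = 1857
j=8: r + 7k = 2160.873333… → ⌈·⌉ = 2161
j=9: r + 8k = 2465.206666… → ⌈·⌉ = 2466
j=10: r + 9k = 2769.54 → ⌈·⌉ = 2770
j=11: r + 10k = 3073.873333… → ⌈·⌉ = 3074
j=12: r + 11k = 3378.206666… → ⌈·⌉ = 3379

31, 335, 640, 944, 1248, 1553, 1857, 2161, 2466, 2770, 3074, 3379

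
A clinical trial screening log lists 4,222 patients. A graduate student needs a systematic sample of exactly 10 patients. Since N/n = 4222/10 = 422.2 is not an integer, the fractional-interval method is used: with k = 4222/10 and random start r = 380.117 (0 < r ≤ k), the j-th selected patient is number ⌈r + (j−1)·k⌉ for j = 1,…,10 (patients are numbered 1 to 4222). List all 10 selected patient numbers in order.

j=1: r + 0k = 380.117 → ⌈·⌉ = 381
j=2: r + 1k = 802.317 → ⌈·⌉ = 803
j=3: r + 2k = 1224.517 → ⌈·⌉ = 1225
j=4: r + 3k = 1646.717 → ⌈·⌉ = 1647
j=5: r + 4k = 2068.917 → ⌈·⌉ = 2069
j=6: r + 5k = 2491.117 → ⌈·⌉ = 2492
j=7: r + 6k = 2913.317 → ⌈·⌉ = 2914
j=8: r + 7k = 3335.517 → ⌈·⌉ = 3336
j=9: r + 8k = 3757.717 → ⌈·⌉ = 3758
j=10: r + 9k = 4179.917 → ⌈·⌉ = 4180

381, 803, 1225, 1647, 2069, 2492, 2914, 3336, 3758, 4180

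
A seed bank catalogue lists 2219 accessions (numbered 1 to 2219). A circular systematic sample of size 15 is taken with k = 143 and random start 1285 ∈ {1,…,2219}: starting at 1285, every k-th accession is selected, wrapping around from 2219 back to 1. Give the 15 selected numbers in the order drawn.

1285, 1428, 1571, 1714, 1857, 2000, 2143, 67, 210, 353, 496, 639, 782, 925, 1068

Selection 1: 1285
Selection 2: 1285 + 143 = 1428
Selection 3: 1428 + 143 = 1571
Selection 4: 1571 + 143 = 1714
Selection 5: 1714 + 143 = 1857
Selection 6: 1857 + 143 = 2000
Selection 7: 2000 + 143 = 2143
Selection 8: 2143 + 143 = 2286 → 2286 − 2219 = 67
Selection 9: 67 + 143 = 210
Selection 10: 210 + 143 = 353
Selection 11: 353 + 143 = 496
Selection 12: 496 + 143 = 639
Selection 13: 639 + 143 = 782
Selection 14: 782 + 143 = 925
Selection 15: 925 + 143 = 1068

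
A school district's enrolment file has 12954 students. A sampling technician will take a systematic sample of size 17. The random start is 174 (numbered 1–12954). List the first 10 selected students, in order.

k = N/n = 12954/17 = 762
student 1: 174
student 2: 174 + 762 = 936
student 3: 936 + 762 = 1698
student 4: 1698 + 762 = 2460
student 5: 2460 + 762 = 3222
student 6: 3222 + 762 = 3984
student 7: 3984 + 762 = 4746
student 8: 4746 + 762 = 5508
student 9: 5508 + 762 = 6270
student 10: 6270 + 762 = 7032

174, 936, 1698, 2460, 3222, 3984, 4746, 5508, 6270, 7032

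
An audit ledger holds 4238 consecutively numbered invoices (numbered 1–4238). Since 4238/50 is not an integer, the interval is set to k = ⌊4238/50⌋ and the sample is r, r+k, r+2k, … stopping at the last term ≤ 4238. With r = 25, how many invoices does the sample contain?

k = ⌊4238/50⌋ = 84
Achieved size = ⌊(4238 − 25)/84⌋ + 1 = ⌊4213/84⌋ + 1 = 50 + 1 = 51
(last selection: 25 + 50×84 = 4225 ≤ 4238; next would be 4309 > 4238)

51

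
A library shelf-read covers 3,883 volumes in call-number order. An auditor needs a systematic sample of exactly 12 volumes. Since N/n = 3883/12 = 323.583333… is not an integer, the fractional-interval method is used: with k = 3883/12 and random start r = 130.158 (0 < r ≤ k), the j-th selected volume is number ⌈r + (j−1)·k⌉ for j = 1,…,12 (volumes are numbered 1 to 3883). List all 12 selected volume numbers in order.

j=1: r + 0k = 130.158 → ⌈·⌉ = 131
j=2: r + 1k = 453.741333… → ⌈·⌉ = 454
j=3: r + 2k = 777.324666… → ⌈·⌉ = 778
j=4: r + 3k = 1100.908 → ⌈·⌉ = 1101
j=5: r + 4k = 1424.491333… → ⌈·⌉ = 1425
j=6: r + 5k = 1748.074666… → ⌈·⌉ = 1749
j=7: r + 6k = 2071.658 → ⌈·⌉ = 2072
j=8: r + 7k = 2395.241333… → ⌈·⌉ = 2396
j=9: r + 8k = 2718.824666… → ⌈·⌉ = 2719
j=10: r + 9k = 3042.408 → ⌈·⌉ = 3043
j=11: r + 10k = 3365.991333… → ⌈·⌉ = 3366
j=12: r + 11k = 3689.574666… → ⌈·⌉ = 3690

131, 454, 778, 1101, 1425, 1749, 2072, 2396, 2719, 3043, 3366, 3690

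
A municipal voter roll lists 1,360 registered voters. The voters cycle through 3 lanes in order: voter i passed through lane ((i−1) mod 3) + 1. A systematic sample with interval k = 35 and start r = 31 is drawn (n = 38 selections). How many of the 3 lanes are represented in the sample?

3

Consecutive selections differ by k = 35, so their lane numbers differ by 35 mod 3 = 2.
gcd(35, 3) = 1, so the sample visits 3/1 = 3 distinct residues mod 3.
Start 31 is lane 1; the lanes hit are 1, 2, 3.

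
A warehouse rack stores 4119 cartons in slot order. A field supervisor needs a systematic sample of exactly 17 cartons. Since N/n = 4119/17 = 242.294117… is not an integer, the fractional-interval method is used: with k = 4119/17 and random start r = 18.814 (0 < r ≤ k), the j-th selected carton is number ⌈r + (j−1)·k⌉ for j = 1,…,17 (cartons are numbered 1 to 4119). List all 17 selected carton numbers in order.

j=1: r + 0k = 18.814 → ⌈·⌉ = 19
j=2: r + 1k = 261.108117… → ⌈·⌉ = 262
j=3: r + 2k = 503.402235… → ⌈·⌉ = 504
j=4: r + 3k = 745.696352… → ⌈·⌉ = 746
j=5: r + 4k = 987.990470… → ⌈·⌉ = 988
j=6: r + 5k = 1230.284588… → ⌈·⌉ = 1231
j=7: r + 6k = 1472.578705… → ⌈·⌉ = 1473
j=8: r + 7k = 1714.872823… → ⌈·⌉ = 1715
j=9: r + 8k = 1957.166941… → ⌈·⌉ = 1958
j=10: r + 9k = 2199.461058… → ⌈·⌉ = 2200
j=11: r + 10k = 2441.755176… → ⌈·⌉ = 2442
j=12: r + 11k = 2684.049294… → ⌈·⌉ = 2685
j=13: r + 12k = 2926.343411… → ⌈·⌉ = 2927
j=14: r + 13k = 3168.637529… → ⌈·⌉ = 3169
j=15: r + 14k = 3410.931647… → ⌈·⌉ = 3411
j=16: r + 15k = 3653.225764… → ⌈·⌉ = 3654
j=17: r + 16k = 3895.519882… → ⌈·⌉ = 3896

19, 262, 504, 746, 988, 1231, 1473, 1715, 1958, 2200, 2442, 2685, 2927, 3169, 3411, 3654, 3896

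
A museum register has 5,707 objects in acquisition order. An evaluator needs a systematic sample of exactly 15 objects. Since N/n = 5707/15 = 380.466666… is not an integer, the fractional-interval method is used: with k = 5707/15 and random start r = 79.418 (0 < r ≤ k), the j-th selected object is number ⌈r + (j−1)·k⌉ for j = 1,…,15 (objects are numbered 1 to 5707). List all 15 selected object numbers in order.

80, 460, 841, 1221, 1602, 1982, 2363, 2743, 3124, 3504, 3885, 4265, 4646, 5026, 5406

j=1: r + 0k = 79.418 → ⌈·⌉ = 80
j=2: r + 1k = 459.884666… → ⌈·⌉ = 460
j=3: r + 2k = 840.351333… → ⌈·⌉ = 841
j=4: r + 3k = 1220.818 → ⌈·⌉ = 1221
j=5: r + 4k = 1601.284666… → ⌈·⌉ = 1602
j=6: r + 5k = 1981.751333… → ⌈·⌉ = 1982
j=7: r + 6k = 2362.218 → ⌈·⌉ = 2363
j=8: r + 7k = 2742.684666… → ⌈·⌉ = 2743
j=9: r + 8k = 3123.151333… → ⌈·⌉ = 3124
j=10: r + 9k = 3503.618 → ⌈·⌉ = 3504
j=11: r + 10k = 3884.084666… → ⌈·⌉ = 3885
j=12: r + 11k = 4264.551333… → ⌈·⌉ = 4265
j=13: r + 12k = 4645.018 → ⌈·⌉ = 4646
j=14: r + 13k = 5025.484666… → ⌈·⌉ = 5026
j=15: r + 14k = 5405.951333… → ⌈·⌉ = 5406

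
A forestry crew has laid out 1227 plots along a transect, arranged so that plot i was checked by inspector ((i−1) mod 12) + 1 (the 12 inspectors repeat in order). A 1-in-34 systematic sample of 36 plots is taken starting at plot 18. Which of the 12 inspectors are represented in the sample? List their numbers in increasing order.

Consecutive selections differ by k = 34, so their inspector numbers differ by 34 mod 12 = 10.
gcd(34, 12) = 2, so the sample visits 12/2 = 6 distinct residues mod 12.
Start 18 is inspector 6; the inspectors hit are 2, 4, 6, 8, 10, 12.

2, 4, 6, 8, 10, 12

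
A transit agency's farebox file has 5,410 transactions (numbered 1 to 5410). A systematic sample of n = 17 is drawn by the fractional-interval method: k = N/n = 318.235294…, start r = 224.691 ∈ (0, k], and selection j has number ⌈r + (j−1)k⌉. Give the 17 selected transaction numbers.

j=1: r + 0k = 224.691 → ⌈·⌉ = 225
j=2: r + 1k = 542.926294… → ⌈·⌉ = 543
j=3: r + 2k = 861.161588… → ⌈·⌉ = 862
j=4: r + 3k = 1179.396882… → ⌈·⌉ = 1180
j=5: r + 4k = 1497.632176… → ⌈·⌉ = 1498
j=6: r + 5k = 1815.867470… → ⌈·⌉ = 1816
j=7: r + 6k = 2134.102764… → ⌈·⌉ = 2135
j=8: r + 7k = 2452.338058… → ⌈·⌉ = 2453
j=9: r + 8k = 2770.573352… → ⌈·⌉ = 2771
j=10: r + 9k = 3088.808647… → ⌈·⌉ = 3089
j=11: r + 10k = 3407.043941… → ⌈·⌉ = 3408
j=12: r + 11k = 3725.279235… → ⌈·⌉ = 3726
j=13: r + 12k = 4043.514529… → ⌈·⌉ = 4044
j=14: r + 13k = 4361.749823… → ⌈·⌉ = 4362
j=15: r + 14k = 4679.985117… → ⌈·⌉ = 4680
j=16: r + 15k = 4998.220411… → ⌈·⌉ = 4999
j=17: r + 16k = 5316.455705… → ⌈·⌉ = 5317

225, 543, 862, 1180, 1498, 1816, 2135, 2453, 2771, 3089, 3408, 3726, 4044, 4362, 4680, 4999, 5317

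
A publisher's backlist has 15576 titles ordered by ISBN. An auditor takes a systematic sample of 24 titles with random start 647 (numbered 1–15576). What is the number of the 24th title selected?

15574

k = 15576/24 = 649
24th selection = r + (24−1)·k = 647 + 23×649 = 647 + 14927 = 15574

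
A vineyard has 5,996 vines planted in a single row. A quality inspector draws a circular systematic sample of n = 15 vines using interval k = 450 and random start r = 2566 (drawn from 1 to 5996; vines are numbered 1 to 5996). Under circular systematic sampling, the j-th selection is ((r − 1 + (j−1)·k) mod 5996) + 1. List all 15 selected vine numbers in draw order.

Selection 1: 2566
Selection 2: 2566 + 450 = 3016
Selection 3: 3016 + 450 = 3466
Selection 4: 3466 + 450 = 3916
Selection 5: 3916 + 450 = 4366
Selection 6: 4366 + 450 = 4816
Selection 7: 4816 + 450 = 5266
Selection 8: 5266 + 450 = 5716
Selection 9: 5716 + 450 = 6166 → 6166 − 5996 = 170
Selection 10: 170 + 450 = 620
Selection 11: 620 + 450 = 1070
Selection 12: 1070 + 450 = 1520
Selection 13: 1520 + 450 = 1970
Selection 14: 1970 + 450 = 2420
Selection 15: 2420 + 450 = 2870

2566, 3016, 3466, 3916, 4366, 4816, 5266, 5716, 170, 620, 1070, 1520, 1970, 2420, 2870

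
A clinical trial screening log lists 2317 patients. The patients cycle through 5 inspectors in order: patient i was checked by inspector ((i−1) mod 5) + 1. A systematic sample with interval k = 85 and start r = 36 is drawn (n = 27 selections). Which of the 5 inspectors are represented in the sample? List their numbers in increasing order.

Consecutive selections differ by k = 85, so their inspector numbers differ by 85 mod 5 = 0.
gcd(85, 5) = 5, so the sample visits 5/5 = 1 distinct residues mod 5.
Start 36 is inspector 1; the inspectors hit are 1.

1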